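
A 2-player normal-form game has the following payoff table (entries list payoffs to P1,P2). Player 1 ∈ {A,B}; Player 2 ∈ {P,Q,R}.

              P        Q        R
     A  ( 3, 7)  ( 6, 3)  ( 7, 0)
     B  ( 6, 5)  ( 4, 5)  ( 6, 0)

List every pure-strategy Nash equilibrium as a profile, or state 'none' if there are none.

Nash profiles: (B,P)

(A,P): not NE [P1→B gives 6>3]
(A,Q): not NE [P2→P gives 7>3]
(A,R): not NE [P2→P gives 7>0]
(B,P): NE
(B,Q): not NE [P1→A gives 6>4]
(B,R): not NE [P1→A gives 7>6; P2→Q gives 5>0]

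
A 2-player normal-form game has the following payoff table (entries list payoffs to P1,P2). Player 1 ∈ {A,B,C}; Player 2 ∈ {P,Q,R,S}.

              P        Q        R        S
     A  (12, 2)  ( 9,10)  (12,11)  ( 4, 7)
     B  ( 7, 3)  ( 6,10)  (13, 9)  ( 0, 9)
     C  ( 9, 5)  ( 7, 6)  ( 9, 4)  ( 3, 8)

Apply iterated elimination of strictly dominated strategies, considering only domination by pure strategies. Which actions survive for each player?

Remaining: P1:{A,B} P2:{Q,R}

P1 drop C (A beats it: P:12>9 Q:9>7 R:12>9 S:4>3)
P2 drop P (Q beats it: A:10>2 B:10>3)
P2 drop S (Q beats it: A:10>7 B:10>9)
P1→{A,B} P2→{Q,R}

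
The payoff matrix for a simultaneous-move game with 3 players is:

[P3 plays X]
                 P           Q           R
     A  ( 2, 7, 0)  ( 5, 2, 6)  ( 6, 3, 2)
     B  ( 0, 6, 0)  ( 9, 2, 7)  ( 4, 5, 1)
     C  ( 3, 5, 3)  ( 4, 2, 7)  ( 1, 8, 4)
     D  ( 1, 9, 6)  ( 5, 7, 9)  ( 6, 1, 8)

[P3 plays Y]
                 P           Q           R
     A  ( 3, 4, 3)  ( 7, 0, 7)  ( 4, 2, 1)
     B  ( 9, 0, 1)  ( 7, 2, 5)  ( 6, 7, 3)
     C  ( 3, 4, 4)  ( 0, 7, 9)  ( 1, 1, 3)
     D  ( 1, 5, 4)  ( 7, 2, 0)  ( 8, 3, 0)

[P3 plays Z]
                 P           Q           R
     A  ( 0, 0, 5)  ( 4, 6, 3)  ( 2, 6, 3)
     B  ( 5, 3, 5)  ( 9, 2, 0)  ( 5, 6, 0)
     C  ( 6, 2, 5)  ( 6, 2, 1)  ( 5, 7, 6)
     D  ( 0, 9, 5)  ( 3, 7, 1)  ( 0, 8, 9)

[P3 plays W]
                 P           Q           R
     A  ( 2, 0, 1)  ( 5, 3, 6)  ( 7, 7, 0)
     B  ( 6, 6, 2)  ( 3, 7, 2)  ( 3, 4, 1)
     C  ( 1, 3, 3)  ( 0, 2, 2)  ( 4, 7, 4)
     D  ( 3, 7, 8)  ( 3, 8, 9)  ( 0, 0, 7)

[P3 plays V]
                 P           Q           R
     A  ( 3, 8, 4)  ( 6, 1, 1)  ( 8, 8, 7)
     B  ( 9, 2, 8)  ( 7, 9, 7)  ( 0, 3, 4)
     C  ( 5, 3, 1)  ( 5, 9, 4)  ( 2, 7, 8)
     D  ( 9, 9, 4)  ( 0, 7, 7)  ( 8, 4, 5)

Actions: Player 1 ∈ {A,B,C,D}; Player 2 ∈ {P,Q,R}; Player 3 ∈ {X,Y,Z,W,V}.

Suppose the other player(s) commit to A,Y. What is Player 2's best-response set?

P2 best: {P}

u_2(P vs A,Y) = 4
u_2(Q vs A,Y) = 0
u_2(R vs A,Y) = 2
max payoff 4 at {P}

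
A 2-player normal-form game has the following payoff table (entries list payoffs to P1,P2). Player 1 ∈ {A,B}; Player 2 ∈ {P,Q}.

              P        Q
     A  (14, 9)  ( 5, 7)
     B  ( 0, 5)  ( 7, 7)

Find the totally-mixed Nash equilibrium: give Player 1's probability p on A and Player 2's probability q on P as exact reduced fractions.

P1 indiff ⇒ q·14+(1-q)·5 = q·0+(1-q)·7 ⇒ q(14) = (1-q)(2) ⇒ q = 1/8
P2 indiff ⇒ p·9+(1-p)·5 = p·7+(1-p)·7 ⇒ p(2) = (1-p)(2) ⇒ p = 1/2

(p,q) = (1/2, 1/8)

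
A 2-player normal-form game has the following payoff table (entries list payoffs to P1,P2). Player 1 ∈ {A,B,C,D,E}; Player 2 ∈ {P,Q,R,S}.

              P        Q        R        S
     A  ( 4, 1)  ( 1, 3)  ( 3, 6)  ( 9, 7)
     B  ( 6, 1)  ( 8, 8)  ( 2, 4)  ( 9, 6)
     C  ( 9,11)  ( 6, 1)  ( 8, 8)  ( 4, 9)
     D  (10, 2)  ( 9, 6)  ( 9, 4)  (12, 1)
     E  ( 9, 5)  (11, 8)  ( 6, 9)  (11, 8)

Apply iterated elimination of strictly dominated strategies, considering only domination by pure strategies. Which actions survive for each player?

Survivors P1:{D,E} P2:{Q,R}

P1 drop A (D beats it: P:10>4 Q:9>1 R:9>3 S:12>9)
P1 drop B (D beats it: P:10>6 Q:9>8 R:9>2 S:12>9)
P1 drop C (D beats it: P:10>9 Q:9>6 R:9>8 S:12>4)
P2 drop P (Q beats it: D:6>2 E:8>5)
P2 drop S (R beats it: D:4>1 E:9>8)
P1→{D,E} P2→{Q,R}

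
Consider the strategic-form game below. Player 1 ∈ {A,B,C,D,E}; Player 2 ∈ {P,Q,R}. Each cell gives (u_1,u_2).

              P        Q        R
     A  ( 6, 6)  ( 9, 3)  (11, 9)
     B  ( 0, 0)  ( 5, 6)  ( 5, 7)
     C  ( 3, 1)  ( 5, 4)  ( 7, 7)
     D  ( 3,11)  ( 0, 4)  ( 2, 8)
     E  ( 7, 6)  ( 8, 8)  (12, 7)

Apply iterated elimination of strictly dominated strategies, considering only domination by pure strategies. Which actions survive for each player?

P1 drop B (A beats it: P:6>0 Q:9>5 R:11>5)
P1 drop C (A beats it: P:6>3 Q:9>5 R:11>7)
P1 drop D (A beats it: P:6>3 Q:9>0 R:11>2)
P2 drop P (R beats it: A:9>6 E:7>6)
P1→{A,E} P2→{Q,R}

Survivors P1:{A,E} P2:{Q,R}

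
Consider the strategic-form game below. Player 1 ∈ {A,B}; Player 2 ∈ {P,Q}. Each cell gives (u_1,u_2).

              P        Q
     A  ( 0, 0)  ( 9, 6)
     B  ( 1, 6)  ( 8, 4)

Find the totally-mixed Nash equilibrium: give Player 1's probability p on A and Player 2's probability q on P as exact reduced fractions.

P1 indiff ⇒ q·0+(1-q)·9 = q·1+(1-q)·8 ⇒ q(-1) = (1-q)(-1) ⇒ q = 1/2
P2 indiff ⇒ p·0+(1-p)·6 = p·6+(1-p)·4 ⇒ p(-6) = (1-p)(-2) ⇒ p = 1/4

P1 mixes 1/4 on A; P2 mixes 1/2 on P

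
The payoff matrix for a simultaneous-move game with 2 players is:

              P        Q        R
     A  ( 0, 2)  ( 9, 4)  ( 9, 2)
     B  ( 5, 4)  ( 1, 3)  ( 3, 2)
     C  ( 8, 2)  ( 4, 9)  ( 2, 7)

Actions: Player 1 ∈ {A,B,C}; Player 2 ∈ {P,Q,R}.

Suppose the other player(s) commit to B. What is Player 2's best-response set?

u_2(P vs B) = 4
u_2(Q vs B) = 3
u_2(R vs B) = 2
max payoff 4 at {P}

argmax u_2 = {P}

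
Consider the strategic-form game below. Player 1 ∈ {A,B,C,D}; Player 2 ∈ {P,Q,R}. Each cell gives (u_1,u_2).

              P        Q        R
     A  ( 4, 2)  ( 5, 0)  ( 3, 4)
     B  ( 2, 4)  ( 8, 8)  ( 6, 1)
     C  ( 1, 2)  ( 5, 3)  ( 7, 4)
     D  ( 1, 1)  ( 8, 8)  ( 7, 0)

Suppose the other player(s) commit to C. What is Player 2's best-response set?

BR_2 = {R}

u_2(P vs C) = 2
u_2(Q vs C) = 3
u_2(R vs C) = 4
max payoff 4 at {R}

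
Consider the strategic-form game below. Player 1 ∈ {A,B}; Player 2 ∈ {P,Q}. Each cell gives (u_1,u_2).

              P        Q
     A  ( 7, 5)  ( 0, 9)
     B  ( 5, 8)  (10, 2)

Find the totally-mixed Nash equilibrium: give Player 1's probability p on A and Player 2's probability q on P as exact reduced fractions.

(p,q) = (3/5, 5/6)

P1 indiff ⇒ q·7+(1-q)·0 = q·5+(1-q)·10 ⇒ q(2) = (1-q)(10) ⇒ q = 5/6
P2 indiff ⇒ p·5+(1-p)·8 = p·9+(1-p)·2 ⇒ p(-4) = (1-p)(-6) ⇒ p = 3/5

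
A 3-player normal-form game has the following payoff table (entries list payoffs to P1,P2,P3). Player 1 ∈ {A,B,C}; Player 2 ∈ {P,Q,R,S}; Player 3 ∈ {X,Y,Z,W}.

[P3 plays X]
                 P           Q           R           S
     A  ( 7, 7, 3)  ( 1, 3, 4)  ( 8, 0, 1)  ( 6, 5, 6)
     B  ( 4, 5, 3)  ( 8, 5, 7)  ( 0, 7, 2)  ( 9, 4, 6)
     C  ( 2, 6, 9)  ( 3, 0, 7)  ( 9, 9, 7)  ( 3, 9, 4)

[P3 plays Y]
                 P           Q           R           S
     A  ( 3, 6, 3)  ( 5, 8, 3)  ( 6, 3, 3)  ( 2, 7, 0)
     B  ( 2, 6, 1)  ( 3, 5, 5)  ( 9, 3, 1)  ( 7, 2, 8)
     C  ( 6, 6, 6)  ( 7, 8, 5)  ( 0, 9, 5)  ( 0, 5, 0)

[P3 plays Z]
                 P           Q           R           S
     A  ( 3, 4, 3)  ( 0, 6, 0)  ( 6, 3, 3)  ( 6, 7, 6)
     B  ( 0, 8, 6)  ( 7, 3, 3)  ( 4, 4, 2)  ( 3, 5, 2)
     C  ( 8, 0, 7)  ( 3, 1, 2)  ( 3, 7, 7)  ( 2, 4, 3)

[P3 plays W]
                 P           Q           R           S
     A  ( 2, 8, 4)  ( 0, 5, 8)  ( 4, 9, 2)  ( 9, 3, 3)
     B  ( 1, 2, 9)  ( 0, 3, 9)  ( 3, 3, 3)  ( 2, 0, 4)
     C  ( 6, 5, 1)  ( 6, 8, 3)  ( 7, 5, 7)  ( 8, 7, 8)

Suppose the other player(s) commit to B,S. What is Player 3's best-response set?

BR_3 = {Y}

u_3(X vs B,S) = 6
u_3(Y vs B,S) = 8
u_3(Z vs B,S) = 2
u_3(W vs B,S) = 4
max payoff 8 at {Y}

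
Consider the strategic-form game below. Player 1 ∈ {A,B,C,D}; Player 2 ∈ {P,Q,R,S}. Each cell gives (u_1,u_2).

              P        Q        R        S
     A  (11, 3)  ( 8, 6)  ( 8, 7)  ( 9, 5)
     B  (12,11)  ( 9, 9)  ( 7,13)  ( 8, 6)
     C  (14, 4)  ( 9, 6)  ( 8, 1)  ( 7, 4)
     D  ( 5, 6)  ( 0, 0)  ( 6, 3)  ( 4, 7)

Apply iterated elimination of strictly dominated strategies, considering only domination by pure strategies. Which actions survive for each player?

Survivors P1:{A,B,C} P2:{P,Q,R}

P1 drop D (A beats it: P:11>5 Q:8>0 R:8>6 S:9>4)
P2 drop S (Q beats it: A:6>5 B:9>6 C:6>4)
P1→{A,B,C} P2→{P,Q,R}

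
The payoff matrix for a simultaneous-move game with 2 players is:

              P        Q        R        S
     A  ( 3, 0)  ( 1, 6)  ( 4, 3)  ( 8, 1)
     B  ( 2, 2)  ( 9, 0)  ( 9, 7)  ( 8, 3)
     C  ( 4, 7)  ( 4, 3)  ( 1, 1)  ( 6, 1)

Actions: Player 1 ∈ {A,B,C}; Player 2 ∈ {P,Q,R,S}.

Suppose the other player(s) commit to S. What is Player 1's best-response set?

u_1(A vs S) = 8
u_1(B vs S) = 8
u_1(C vs S) = 6
max payoff 8 at {A,B}

P1 best: {A,B}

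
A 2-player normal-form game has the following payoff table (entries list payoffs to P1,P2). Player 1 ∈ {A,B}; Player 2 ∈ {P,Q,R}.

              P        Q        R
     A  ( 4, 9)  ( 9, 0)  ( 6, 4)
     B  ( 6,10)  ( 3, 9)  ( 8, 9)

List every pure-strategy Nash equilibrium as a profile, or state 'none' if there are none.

Nash profiles: (B,P)

(A,P): not NE [P1→B gives 6>4]
(A,Q): not NE [P2→P gives 9>0]
(A,R): not NE [P1→B gives 8>6; P2→P gives 9>4]
(B,P): NE
(B,Q): not NE [P1→A gives 9>3; P2→P gives 10>9]
(B,R): not NE [P2→P gives 10>9]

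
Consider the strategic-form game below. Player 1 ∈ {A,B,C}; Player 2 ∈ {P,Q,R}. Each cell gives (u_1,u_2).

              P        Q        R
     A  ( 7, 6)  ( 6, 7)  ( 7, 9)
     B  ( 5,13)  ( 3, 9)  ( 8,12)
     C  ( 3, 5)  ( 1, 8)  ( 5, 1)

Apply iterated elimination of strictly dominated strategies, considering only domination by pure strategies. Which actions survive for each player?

P1 drop C (A beats it: P:7>3 Q:6>1 R:7>5)
P2 drop Q (R beats it: A:9>7 B:12>9)
P1→{A,B} P2→{P,R}

Remaining: P1:{A,B} P2:{P,R}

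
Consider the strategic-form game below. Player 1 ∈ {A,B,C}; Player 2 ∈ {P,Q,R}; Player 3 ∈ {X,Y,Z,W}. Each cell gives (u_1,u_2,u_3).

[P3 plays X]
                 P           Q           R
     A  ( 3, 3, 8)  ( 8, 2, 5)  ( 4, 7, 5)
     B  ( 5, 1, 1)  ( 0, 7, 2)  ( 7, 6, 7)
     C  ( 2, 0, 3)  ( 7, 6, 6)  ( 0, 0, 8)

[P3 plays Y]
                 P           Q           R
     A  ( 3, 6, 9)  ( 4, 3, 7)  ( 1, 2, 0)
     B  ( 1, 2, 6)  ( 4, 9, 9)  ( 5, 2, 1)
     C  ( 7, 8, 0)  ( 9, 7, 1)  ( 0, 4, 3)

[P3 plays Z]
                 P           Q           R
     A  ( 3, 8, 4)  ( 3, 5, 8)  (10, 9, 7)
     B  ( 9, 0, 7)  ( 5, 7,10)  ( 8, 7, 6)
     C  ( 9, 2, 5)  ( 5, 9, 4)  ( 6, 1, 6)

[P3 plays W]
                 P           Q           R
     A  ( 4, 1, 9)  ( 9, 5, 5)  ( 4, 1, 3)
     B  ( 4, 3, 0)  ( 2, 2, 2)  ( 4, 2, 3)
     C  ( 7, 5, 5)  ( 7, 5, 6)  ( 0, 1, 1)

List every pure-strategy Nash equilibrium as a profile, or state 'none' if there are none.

PSNE = {(A,R,Z), (B,Q,Z), (C,P,W)}

(A,P,X): not NE [P1→B gives 5>3; P2→R gives 7>3; P3→W gives 9>8]
(A,P,Y): not NE [P1→C gives 7>3]
(A,P,Z): not NE [P1→C gives 9>3; P2→R gives 9>8; P3→W gives 9>4]
(A,P,W): not NE [P1→C gives 7>4; P2→Q gives 5>1]
(A,Q,X): not NE [P2→R gives 7>2; P3→Z gives 8>5]
(A,Q,Y): not NE [P1→C gives 9>4; P2→P gives 6>3; P3→Z gives 8>7]
(A,Q,Z): not NE [P1→C gives 5>3; P2→R gives 9>5]
(A,Q,W): not NE [P3→Z gives 8>5]
(A,R,X): not NE [P1→B gives 7>4; P3→Z gives 7>5]
(A,R,Y): not NE [P1→B gives 5>1; P2→P gives 6>2; P3→Z gives 7>0]
(A,R,Z): NE
(A,R,W): not NE [P2→Q gives 5>1; P3→Z gives 7>3]
(B,P,X): not NE [P2→Q gives 7>1; P3→Z gives 7>1]
(B,P,Y): not NE [P1→C gives 7>1; P2→Q gives 9>2; P3→Z gives 7>6]
(B,P,Z): not NE [P2→R gives 7>0]
(B,P,W): not NE [P1→C gives 7>4; P3→Z gives 7>0]
(B,Q,X): not NE [P1→A gives 8>0; P3→Z gives 10>2]
(B,Q,Y): not NE [P1→C gives 9>4; P3→Z gives 10>9]
(B,Q,Z): NE
(B,Q,W): not NE [P1→A gives 9>2; P2→P gives 3>2; P3→Z gives 10>2]
(B,R,X): not NE [P2→Q gives 7>6]
(B,R,Y): not NE [P2→Q gives 9>2; P3→X gives 7>1]
(B,R,Z): not NE [P1→A gives 10>8; P3→X gives 7>6]
(B,R,W): not NE [P2→P gives 3>2; P3→X gives 7>3]
(C,P,X): not NE [P1→B gives 5>2; P2→Q gives 6>0; P3→W gives 5>3]
(C,P,Y): not NE [P3→W gives 5>0]
(C,P,Z): not NE [P2→Q gives 9>2]
(C,P,W): NE
(C,Q,X): not NE [P1→A gives 8>7]
(C,Q,Y): not NE [P2→P gives 8>7; P3→W gives 6>1]
(C,Q,Z): not NE [P3→W gives 6>4]
(C,Q,W): not NE [P1→A gives 9>7]
(C,R,X): not NE [P1→B gives 7>0; P2→Q gives 6>0]
(C,R,Y): not NE [P1→B gives 5>0; P2→P gives 8>4; P3→X gives 8>3]
(C,R,Z): not NE [P1→A gives 10>6; P2→Q gives 9>1; P3→X gives 8>6]
(C,R,W): not NE [P1→B gives 4>0; P2→Q gives 5>1; P3→X gives 8>1]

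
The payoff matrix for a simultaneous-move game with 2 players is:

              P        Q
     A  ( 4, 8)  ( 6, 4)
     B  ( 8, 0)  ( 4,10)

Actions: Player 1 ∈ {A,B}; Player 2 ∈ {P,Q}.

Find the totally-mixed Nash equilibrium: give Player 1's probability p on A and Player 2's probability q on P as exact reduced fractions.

P1 mixes 5/7 on A; P2 mixes 1/3 on P

P1 indiff ⇒ q·4+(1-q)·6 = q·8+(1-q)·4 ⇒ q(-4) = (1-q)(-2) ⇒ q = 1/3
P2 indiff ⇒ p·8+(1-p)·0 = p·4+(1-p)·10 ⇒ p(4) = (1-p)(10) ⇒ p = 5/7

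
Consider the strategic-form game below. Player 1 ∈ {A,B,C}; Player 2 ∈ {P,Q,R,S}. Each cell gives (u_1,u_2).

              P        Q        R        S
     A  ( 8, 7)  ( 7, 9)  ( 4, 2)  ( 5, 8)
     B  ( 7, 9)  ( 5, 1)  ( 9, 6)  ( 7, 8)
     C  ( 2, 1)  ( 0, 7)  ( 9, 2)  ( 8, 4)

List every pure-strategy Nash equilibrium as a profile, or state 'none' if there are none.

PSNE = {(A,Q)}

(A,P): not NE [P2→Q gives 9>7]
(A,Q): NE
(A,R): not NE [P1→C gives 9>4; P2→Q gives 9>2]
(A,S): not NE [P1→C gives 8>5; P2→Q gives 9>8]
(B,P): not NE [P1→A gives 8>7]
(B,Q): not NE [P1→A gives 7>5; P2→P gives 9>1]
(B,R): not NE [P2→P gives 9>6]
(B,S): not NE [P1→C gives 8>7; P2→P gives 9>8]
(C,P): not NE [P1→A gives 8>2; P2→Q gives 7>1]
(C,Q): not NE [P1→A gives 7>0]
(C,R): not NE [P2→Q gives 7>2]
(C,S): not NE [P2→Q gives 7>4]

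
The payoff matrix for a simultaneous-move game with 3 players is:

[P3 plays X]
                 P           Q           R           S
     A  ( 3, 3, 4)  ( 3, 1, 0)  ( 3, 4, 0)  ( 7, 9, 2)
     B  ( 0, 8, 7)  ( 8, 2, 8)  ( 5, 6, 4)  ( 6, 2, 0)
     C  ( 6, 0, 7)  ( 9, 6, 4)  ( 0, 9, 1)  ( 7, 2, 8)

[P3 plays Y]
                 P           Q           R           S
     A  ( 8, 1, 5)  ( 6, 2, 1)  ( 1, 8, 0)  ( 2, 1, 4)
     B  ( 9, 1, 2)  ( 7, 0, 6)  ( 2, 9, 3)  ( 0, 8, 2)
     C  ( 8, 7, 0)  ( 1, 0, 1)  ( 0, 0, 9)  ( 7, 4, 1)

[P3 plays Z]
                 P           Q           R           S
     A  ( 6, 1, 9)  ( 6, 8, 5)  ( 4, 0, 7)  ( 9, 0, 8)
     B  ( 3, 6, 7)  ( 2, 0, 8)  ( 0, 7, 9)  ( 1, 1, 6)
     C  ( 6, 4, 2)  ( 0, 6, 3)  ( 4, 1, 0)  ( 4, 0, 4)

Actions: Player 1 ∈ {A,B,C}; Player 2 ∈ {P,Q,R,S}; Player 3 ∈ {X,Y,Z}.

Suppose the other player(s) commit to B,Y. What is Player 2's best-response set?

u_2(P vs B,Y) = 1
u_2(Q vs B,Y) = 0
u_2(R vs B,Y) = 9
u_2(S vs B,Y) = 8
max payoff 9 at {R}

BR_2 = {R}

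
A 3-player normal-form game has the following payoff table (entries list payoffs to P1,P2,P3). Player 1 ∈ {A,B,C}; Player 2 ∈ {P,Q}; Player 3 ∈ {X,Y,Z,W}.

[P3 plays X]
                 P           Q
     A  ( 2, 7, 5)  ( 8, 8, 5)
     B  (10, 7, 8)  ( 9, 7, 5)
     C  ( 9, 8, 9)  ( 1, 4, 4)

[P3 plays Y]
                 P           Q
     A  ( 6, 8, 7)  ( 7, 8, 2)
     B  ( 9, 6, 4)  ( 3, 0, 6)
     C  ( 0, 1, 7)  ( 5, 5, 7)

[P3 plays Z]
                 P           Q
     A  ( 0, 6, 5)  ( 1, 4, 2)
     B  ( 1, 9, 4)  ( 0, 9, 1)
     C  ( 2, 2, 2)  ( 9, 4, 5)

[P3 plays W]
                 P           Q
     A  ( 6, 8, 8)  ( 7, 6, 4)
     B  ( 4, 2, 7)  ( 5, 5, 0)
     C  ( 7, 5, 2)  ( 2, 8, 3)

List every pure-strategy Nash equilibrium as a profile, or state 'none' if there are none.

Nash profiles: (B,P,X)

(A,P,X): not NE [P1→B gives 10>2; P2→Q gives 8>7; P3→W gives 8>5]
(A,P,Y): not NE [P1→B gives 9>6; P3→W gives 8>7]
(A,P,Z): not NE [P1→C gives 2>0; P3→W gives 8>5]
(A,P,W): not NE [P1→C gives 7>6]
(A,Q,X): not NE [P1→B gives 9>8]
(A,Q,Y): not NE [P3→X gives 5>2]
(A,Q,Z): not NE [P1→C gives 9>1; P2→P gives 6>4; P3→X gives 5>2]
(A,Q,W): not NE [P2→P gives 8>6; P3→X gives 5>4]
(B,P,X): NE
(B,P,Y): not NE [P3→X gives 8>4]
(B,P,Z): not NE [P1→C gives 2>1; P3→X gives 8>4]
(B,P,W): not NE [P1→C gives 7>4; P2→Q gives 5>2; P3→X gives 8>7]
(B,Q,X): not NE [P3→Y gives 6>5]
(B,Q,Y): not NE [P1→A gives 7>3; P2→P gives 6>0]
(B,Q,Z): not NE [P1→C gives 9>0; P3→Y gives 6>1]
(B,Q,W): not NE [P1→A gives 7>5; P3→Y gives 6>0]
(C,P,X): not NE [P1→B gives 10>9]
(C,P,Y): not NE [P1→B gives 9>0; P2→Q gives 5>1; P3→X gives 9>7]
(C,P,Z): not NE [P2→Q gives 4>2; P3→X gives 9>2]
(C,P,W): not NE [P2→Q gives 8>5; P3→X gives 9>2]
(C,Q,X): not NE [P1→B gives 9>1; P2→P gives 8>4; P3→Y gives 7>4]
(C,Q,Y): not NE [P1→A gives 7>5]
(C,Q,Z): not NE [P3→Y gives 7>5]
(C,Q,W): not NE [P1→A gives 7>2; P3→Y gives 7>3]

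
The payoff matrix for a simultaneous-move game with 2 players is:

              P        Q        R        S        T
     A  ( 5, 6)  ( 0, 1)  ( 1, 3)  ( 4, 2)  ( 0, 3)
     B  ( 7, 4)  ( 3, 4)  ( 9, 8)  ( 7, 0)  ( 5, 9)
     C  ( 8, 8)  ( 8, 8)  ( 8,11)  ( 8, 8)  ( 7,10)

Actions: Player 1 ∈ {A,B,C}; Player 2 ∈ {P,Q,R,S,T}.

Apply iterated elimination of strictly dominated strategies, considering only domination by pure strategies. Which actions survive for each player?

Remaining: P1:{B,C} P2:{R,T}

P1 drop A (B beats it: P:7>5 Q:3>0 R:9>1 S:7>4 T:5>0)
P2 drop P (R beats it: B:8>4 C:11>8)
P2 drop Q (R beats it: B:8>4 C:11>8)
P2 drop S (R beats it: B:8>0 C:11>8)
P1→{B,C} P2→{R,T}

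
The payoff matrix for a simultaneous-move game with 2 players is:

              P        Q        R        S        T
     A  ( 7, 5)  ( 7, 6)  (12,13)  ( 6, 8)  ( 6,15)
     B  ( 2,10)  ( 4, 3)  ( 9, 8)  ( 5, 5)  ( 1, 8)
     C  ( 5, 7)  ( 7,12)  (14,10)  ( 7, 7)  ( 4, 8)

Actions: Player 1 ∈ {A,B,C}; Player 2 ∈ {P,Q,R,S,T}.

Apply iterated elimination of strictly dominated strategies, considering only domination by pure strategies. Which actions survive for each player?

Remaining: P1:{A,C} P2:{Q,R,T}

P1 drop B (A beats it: P:7>2 Q:7>4 R:12>9 S:6>5 T:6>1)
P2 drop P (Q beats it: A:6>5 C:12>7)
P2 drop S (R beats it: A:13>8 C:10>7)
P1→{A,C} P2→{Q,R,T}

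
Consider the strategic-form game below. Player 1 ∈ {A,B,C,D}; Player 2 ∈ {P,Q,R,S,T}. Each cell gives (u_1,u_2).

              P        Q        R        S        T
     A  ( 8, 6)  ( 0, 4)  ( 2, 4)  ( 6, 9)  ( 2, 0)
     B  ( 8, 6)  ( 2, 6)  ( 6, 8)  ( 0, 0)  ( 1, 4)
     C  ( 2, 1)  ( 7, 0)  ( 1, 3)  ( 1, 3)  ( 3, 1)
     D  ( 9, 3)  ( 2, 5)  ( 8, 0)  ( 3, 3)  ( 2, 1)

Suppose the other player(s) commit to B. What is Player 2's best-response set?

BR_2 = {R}

u_2(P vs B) = 6
u_2(Q vs B) = 6
u_2(R vs B) = 8
u_2(S vs B) = 0
u_2(T vs B) = 4
max payoff 8 at {R}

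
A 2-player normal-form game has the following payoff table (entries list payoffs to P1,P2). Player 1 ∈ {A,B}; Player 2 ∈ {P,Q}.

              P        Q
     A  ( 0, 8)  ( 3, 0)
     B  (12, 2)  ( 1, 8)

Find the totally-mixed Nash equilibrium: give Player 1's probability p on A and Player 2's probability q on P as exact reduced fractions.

P1 mixes 3/7 on A; P2 mixes 1/7 on P

P1 indiff ⇒ q·0+(1-q)·3 = q·12+(1-q)·1 ⇒ q(-12) = (1-q)(-2) ⇒ q = 1/7
P2 indiff ⇒ p·8+(1-p)·2 = p·0+(1-p)·8 ⇒ p(8) = (1-p)(6) ⇒ p = 3/7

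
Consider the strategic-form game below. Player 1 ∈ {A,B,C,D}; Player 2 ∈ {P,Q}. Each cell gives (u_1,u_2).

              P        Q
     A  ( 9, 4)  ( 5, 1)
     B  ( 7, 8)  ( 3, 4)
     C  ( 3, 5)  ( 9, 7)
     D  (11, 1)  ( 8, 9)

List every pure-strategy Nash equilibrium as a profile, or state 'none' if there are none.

PSNE = {(C,Q)}

(A,P): not NE [P1→D gives 11>9]
(A,Q): not NE [P1→C gives 9>5; P2→P gives 4>1]
(B,P): not NE [P1→D gives 11>7]
(B,Q): not NE [P1→C gives 9>3; P2→P gives 8>4]
(C,P): not NE [P1→D gives 11>3; P2→Q gives 7>5]
(C,Q): NE
(D,P): not NE [P2→Q gives 9>1]
(D,Q): not NE [P1→C gives 9>8]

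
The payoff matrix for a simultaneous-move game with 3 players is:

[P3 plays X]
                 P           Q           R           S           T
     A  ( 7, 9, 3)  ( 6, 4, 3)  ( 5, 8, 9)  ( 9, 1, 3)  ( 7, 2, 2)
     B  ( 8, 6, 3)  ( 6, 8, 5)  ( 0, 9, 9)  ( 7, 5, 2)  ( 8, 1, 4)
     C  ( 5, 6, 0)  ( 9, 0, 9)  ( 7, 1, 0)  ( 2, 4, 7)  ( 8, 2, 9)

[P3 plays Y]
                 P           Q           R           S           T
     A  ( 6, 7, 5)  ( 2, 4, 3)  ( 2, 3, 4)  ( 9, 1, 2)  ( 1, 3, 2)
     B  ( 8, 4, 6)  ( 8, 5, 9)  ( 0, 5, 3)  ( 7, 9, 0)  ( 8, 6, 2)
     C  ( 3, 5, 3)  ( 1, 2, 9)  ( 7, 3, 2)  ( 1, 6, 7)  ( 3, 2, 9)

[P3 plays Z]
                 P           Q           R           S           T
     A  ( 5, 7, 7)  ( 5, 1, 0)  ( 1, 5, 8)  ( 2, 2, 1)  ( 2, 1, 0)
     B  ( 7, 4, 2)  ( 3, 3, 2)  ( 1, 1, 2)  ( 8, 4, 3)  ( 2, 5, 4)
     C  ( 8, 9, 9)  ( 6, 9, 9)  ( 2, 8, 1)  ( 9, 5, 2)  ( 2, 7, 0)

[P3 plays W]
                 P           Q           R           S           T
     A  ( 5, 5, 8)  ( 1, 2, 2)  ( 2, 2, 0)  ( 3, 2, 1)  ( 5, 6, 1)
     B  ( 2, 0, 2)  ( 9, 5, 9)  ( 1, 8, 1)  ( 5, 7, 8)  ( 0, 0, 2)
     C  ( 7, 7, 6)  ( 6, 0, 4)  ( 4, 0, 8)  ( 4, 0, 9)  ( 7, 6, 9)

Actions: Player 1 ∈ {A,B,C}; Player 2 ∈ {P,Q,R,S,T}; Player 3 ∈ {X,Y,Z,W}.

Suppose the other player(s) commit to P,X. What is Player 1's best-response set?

P1 best: {B}

u_1(A vs P,X) = 7
u_1(B vs P,X) = 8
u_1(C vs P,X) = 5
max payoff 8 at {B}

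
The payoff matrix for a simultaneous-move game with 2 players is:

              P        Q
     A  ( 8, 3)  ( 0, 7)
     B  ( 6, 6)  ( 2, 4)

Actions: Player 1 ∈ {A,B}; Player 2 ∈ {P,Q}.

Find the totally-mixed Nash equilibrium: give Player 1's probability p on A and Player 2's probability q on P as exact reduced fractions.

P1 indiff ⇒ q·8+(1-q)·0 = q·6+(1-q)·2 ⇒ q(2) = (1-q)(2) ⇒ q = 1/2
P2 indiff ⇒ p·3+(1-p)·6 = p·7+(1-p)·4 ⇒ p(-4) = (1-p)(-2) ⇒ p = 1/3

P1 mixes 1/3 on A; P2 mixes 1/2 on P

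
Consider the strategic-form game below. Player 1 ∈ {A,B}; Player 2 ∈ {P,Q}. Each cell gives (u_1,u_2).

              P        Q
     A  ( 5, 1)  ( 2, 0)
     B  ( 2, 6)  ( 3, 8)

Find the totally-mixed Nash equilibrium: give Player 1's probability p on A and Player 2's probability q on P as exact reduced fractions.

p=2/3, q=1/4

P1 indiff ⇒ q·5+(1-q)·2 = q·2+(1-q)·3 ⇒ q(3) = (1-q)(1) ⇒ q = 1/4
P2 indiff ⇒ p·1+(1-p)·6 = p·0+(1-p)·8 ⇒ p(1) = (1-p)(2) ⇒ p = 2/3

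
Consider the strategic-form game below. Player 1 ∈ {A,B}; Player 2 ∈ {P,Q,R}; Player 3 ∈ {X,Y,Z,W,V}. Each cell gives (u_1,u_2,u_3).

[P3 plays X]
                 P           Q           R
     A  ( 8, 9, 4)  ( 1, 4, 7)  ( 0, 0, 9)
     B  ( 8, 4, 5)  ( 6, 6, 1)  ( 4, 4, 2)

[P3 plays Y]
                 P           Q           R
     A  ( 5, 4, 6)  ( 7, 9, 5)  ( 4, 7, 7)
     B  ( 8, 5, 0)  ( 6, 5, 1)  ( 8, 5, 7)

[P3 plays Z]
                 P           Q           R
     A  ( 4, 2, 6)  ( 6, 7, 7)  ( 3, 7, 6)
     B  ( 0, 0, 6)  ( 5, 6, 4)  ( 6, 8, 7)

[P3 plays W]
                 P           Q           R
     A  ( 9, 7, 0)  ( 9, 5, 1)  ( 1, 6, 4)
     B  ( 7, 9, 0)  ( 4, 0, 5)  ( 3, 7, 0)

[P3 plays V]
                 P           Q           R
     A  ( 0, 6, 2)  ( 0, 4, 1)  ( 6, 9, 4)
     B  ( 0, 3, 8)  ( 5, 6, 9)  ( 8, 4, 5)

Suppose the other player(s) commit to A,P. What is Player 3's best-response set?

BR_3 = {Y,Z}

u_3(X vs A,P) = 4
u_3(Y vs A,P) = 6
u_3(Z vs A,P) = 6
u_3(W vs A,P) = 0
u_3(V vs A,P) = 2
max payoff 6 at {Y,Z}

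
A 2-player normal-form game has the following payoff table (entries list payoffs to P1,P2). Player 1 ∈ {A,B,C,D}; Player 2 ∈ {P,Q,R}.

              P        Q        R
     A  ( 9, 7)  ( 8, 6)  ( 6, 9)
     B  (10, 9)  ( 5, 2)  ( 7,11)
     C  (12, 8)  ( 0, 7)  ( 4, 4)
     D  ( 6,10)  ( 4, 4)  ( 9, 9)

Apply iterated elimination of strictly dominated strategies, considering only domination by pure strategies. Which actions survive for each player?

IESDS → P1:{B,C,D} P2:{P,R}

P2 drop Q (P beats it: A:7>6 B:9>2 C:8>7 D:10>4)
P1 drop A (B beats it: P:10>9 R:7>6)
P1→{B,C,D} P2→{P,R}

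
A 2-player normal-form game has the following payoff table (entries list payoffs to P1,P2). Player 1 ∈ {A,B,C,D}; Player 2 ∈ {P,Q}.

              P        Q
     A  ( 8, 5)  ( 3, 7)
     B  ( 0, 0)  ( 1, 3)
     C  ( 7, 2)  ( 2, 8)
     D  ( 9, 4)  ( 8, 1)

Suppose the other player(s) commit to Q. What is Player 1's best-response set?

u_1(A vs Q) = 3
u_1(B vs Q) = 1
u_1(C vs Q) = 2
u_1(D vs Q) = 8
max payoff 8 at {D}

argmax u_1 = {D}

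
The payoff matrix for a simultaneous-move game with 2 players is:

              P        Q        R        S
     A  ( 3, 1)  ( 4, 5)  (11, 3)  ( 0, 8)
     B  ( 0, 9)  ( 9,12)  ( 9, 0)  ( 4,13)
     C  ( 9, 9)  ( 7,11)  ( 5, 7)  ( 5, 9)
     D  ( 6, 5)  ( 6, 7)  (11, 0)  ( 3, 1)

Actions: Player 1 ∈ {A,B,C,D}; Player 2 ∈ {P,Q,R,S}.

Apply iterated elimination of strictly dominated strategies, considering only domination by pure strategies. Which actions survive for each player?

P2 drop P (Q beats it: A:5>1 B:12>9 C:11>9 D:7>5)
P2 drop R (Q beats it: A:5>3 B:12>0 C:11>7 D:7>0)
P1 drop A (B beats it: Q:9>4 S:4>0)
P1 drop D (B beats it: Q:9>6 S:4>3)
P1→{B,C} P2→{Q,S}

Survivors P1:{B,C} P2:{Q,S}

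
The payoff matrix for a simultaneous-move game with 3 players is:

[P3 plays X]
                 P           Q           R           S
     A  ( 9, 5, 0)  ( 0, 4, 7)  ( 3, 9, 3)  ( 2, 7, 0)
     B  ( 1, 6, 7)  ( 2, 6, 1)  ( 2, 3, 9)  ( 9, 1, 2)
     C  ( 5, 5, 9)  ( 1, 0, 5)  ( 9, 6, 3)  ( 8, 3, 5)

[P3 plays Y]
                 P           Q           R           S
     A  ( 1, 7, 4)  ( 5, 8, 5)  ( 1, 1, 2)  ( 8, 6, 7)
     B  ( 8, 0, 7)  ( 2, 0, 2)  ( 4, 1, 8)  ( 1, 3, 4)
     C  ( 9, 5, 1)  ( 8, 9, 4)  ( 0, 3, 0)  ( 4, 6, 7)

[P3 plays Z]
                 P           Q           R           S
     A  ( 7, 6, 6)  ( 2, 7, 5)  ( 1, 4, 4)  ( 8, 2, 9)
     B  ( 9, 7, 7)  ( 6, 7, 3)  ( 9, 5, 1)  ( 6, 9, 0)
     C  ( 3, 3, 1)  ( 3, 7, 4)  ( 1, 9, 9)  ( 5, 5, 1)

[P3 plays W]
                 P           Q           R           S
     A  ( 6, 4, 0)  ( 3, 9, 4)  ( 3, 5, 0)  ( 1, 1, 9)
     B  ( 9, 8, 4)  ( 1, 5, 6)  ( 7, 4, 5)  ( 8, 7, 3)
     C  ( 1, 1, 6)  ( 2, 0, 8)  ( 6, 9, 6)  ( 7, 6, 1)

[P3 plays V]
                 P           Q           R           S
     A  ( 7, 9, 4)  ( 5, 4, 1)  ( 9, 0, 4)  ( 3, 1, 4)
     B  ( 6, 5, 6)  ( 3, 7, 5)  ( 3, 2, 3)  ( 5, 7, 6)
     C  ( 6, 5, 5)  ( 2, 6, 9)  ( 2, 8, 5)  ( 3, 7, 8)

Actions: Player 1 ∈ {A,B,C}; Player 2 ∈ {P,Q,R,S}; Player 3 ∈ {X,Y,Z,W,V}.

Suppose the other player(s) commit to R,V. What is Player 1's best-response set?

argmax u_1 = {A}

u_1(A vs R,V) = 9
u_1(B vs R,V) = 3
u_1(C vs R,V) = 2
max payoff 9 at {A}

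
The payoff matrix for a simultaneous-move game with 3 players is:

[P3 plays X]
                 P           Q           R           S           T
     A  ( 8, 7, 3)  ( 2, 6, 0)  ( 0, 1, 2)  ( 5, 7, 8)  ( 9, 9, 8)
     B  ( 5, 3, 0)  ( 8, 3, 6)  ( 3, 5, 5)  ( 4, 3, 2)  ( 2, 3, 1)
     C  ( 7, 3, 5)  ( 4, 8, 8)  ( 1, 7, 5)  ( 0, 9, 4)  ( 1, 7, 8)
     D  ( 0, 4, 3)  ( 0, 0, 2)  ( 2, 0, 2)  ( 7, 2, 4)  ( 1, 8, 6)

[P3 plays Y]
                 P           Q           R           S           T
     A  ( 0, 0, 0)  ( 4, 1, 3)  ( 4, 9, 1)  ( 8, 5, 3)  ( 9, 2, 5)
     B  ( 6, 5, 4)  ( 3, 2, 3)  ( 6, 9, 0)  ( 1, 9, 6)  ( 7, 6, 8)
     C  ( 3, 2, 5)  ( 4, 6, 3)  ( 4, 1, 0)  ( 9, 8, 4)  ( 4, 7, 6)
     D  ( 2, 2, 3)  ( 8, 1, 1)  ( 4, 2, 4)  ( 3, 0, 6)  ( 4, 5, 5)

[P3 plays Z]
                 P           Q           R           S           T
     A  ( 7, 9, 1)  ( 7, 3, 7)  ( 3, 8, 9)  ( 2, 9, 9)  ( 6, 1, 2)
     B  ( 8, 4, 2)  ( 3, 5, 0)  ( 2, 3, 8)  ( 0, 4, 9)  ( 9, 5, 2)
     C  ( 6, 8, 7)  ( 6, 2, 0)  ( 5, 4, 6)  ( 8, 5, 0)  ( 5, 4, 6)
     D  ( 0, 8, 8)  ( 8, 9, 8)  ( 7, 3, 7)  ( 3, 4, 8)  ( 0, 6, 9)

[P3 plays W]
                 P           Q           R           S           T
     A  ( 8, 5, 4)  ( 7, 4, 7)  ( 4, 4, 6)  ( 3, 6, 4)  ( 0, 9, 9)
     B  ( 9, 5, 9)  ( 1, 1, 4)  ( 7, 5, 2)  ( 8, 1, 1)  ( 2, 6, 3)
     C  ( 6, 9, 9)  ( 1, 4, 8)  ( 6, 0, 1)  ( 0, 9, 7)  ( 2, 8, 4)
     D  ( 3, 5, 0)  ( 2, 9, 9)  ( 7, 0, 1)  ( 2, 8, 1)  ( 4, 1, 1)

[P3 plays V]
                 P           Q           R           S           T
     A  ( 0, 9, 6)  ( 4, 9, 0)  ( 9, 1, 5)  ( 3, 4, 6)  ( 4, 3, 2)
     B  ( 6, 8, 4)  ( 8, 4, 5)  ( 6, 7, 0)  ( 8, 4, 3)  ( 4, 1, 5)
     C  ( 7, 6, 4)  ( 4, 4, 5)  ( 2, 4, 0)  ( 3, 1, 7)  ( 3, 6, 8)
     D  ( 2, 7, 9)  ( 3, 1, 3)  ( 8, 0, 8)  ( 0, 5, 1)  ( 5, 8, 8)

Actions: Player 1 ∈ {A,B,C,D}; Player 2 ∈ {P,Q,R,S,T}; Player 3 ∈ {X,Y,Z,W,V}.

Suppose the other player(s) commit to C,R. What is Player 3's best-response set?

u_3(X vs C,R) = 5
u_3(Y vs C,R) = 0
u_3(Z vs C,R) = 6
u_3(W vs C,R) = 1
u_3(V vs C,R) = 0
max payoff 6 at {Z}

BR_3 = {Z}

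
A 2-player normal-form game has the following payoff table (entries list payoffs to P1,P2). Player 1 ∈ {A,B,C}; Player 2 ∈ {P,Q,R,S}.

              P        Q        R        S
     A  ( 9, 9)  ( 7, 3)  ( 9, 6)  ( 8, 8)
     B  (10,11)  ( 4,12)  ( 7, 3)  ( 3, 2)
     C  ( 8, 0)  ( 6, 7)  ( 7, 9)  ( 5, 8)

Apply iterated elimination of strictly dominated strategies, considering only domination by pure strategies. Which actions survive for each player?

P1 drop C (A beats it: P:9>8 Q:7>6 R:9>7 S:8>5)
P2 drop R (P beats it: A:9>6 B:11>3)
P2 drop S (P beats it: A:9>8 B:11>2)
P1→{A,B} P2→{P,Q}

Remaining: P1:{A,B} P2:{P,Q}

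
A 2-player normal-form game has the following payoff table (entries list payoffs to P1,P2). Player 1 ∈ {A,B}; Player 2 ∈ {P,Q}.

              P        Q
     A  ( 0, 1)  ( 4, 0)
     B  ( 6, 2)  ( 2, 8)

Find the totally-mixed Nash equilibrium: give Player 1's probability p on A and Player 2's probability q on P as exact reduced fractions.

p=6/7, q=1/4

P1 indiff ⇒ q·0+(1-q)·4 = q·6+(1-q)·2 ⇒ q(-6) = (1-q)(-2) ⇒ q = 1/4
P2 indiff ⇒ p·1+(1-p)·2 = p·0+(1-p)·8 ⇒ p(1) = (1-p)(6) ⇒ p = 6/7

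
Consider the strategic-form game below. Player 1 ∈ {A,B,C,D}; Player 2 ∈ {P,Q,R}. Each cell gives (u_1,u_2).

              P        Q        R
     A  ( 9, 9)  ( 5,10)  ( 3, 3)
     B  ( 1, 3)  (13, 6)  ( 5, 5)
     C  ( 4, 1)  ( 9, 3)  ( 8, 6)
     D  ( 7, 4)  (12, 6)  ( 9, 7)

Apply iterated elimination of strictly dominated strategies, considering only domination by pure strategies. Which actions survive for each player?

P1 drop C (D beats it: P:7>4 Q:12>9 R:9>8)
P2 drop P (Q beats it: A:10>9 B:6>3 D:6>4)
P1 drop A (B beats it: Q:13>5 R:5>3)
P1→{B,D} P2→{Q,R}

IESDS → P1:{B,D} P2:{Q,R}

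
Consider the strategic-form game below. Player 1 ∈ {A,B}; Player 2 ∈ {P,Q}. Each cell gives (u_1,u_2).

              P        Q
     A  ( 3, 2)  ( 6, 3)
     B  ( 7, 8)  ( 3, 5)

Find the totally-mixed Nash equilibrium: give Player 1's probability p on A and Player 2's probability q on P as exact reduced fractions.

P1 indiff ⇒ q·3+(1-q)·6 = q·7+(1-q)·3 ⇒ q(-4) = (1-q)(-3) ⇒ q = 3/7
P2 indiff ⇒ p·2+(1-p)·8 = p·3+(1-p)·5 ⇒ p(-1) = (1-p)(-3) ⇒ p = 3/4

p=3/4, q=3/7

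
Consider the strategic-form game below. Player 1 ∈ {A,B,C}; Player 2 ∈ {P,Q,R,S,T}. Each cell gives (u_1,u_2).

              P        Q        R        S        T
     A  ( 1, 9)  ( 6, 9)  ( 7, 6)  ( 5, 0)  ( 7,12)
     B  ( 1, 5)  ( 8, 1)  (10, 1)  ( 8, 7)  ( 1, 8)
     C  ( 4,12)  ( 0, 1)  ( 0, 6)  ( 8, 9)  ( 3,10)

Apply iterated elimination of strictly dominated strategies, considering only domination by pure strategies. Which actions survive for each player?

IESDS → P1:{A,C} P2:{P,T}

P2 drop Q (T beats it: A:12>9 B:8>1 C:10>1)
P2 drop R (P beats it: A:9>6 B:5>1 C:12>6)
P2 drop S (T beats it: A:12>0 B:8>7 C:10>9)
P1 drop B (C beats it: P:4>1 T:3>1)
P1→{A,C} P2→{P,T}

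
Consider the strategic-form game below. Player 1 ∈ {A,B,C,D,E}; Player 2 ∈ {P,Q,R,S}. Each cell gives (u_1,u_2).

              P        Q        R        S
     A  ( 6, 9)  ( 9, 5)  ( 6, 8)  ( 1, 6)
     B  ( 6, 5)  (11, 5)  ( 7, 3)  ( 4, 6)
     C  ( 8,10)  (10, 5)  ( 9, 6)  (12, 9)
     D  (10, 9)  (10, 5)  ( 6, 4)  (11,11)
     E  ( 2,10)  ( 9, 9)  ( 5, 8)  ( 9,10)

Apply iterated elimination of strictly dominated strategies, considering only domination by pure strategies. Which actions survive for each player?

IESDS → P1:{C,D} P2:{P,S}

P1 drop A (C beats it: P:8>6 Q:10>9 R:9>6 S:12>1)
P1 drop E (C beats it: P:8>2 Q:10>9 R:9>5 S:12>9)
P2 drop Q (S beats it: B:6>5 C:9>5 D:11>5)
P1 drop B (C beats it: P:8>6 R:9>7 S:12>4)
P2 drop R (P beats it: C:10>6 D:9>4)
P1→{C,D} P2→{P,S}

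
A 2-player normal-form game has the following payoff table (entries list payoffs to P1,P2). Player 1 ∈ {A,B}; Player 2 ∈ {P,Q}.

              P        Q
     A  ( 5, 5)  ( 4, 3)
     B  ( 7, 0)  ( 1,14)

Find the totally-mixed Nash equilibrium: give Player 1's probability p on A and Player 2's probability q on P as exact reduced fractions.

P1 indiff ⇒ q·5+(1-q)·4 = q·7+(1-q)·1 ⇒ q(-2) = (1-q)(-3) ⇒ q = 3/5
P2 indiff ⇒ p·5+(1-p)·0 = p·3+(1-p)·14 ⇒ p(2) = (1-p)(14) ⇒ p = 7/8

p=7/8, q=3/5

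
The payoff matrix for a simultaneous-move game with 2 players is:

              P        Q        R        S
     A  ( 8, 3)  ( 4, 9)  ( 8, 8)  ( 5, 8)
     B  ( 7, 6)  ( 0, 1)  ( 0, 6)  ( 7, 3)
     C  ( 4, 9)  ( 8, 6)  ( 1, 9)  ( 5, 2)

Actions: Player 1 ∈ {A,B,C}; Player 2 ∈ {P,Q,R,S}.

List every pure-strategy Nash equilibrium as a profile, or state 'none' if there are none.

(A,P): not NE [P2→Q gives 9>3]
(A,Q): not NE [P1→C gives 8>4]
(A,R): not NE [P2→Q gives 9>8]
(A,S): not NE [P1→B gives 7>5; P2→Q gives 9>8]
(B,P): not NE [P1→A gives 8>7]
(B,Q): not NE [P1→C gives 8>0; P2→R gives 6>1]
(B,R): not NE [P1→A gives 8>0]
(B,S): not NE [P2→R gives 6>3]
(C,P): not NE [P1→A gives 8>4]
(C,Q): not NE [P2→R gives 9>6]
(C,R): not NE [P1→A gives 8>1]
(C,S): not NE [P1→B gives 7>5; P2→R gives 9>2]

PSNE: ∅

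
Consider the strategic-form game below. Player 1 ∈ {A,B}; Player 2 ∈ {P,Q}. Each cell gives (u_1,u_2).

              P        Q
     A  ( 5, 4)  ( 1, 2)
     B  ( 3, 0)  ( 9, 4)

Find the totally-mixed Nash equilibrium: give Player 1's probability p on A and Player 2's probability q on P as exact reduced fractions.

P1 indiff ⇒ q·5+(1-q)·1 = q·3+(1-q)·9 ⇒ q(2) = (1-q)(8) ⇒ q = 4/5
P2 indiff ⇒ p·4+(1-p)·0 = p·2+(1-p)·4 ⇒ p(2) = (1-p)(4) ⇒ p = 2/3

p=2/3, q=4/5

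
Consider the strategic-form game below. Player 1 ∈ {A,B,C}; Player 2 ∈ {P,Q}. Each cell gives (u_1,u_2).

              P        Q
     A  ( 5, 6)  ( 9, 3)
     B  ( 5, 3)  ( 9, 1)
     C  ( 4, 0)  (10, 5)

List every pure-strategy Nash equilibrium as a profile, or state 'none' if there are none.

PSNE = {(A,P), (B,P), (C,Q)}

(A,P): NE
(A,Q): not NE [P1→C gives 10>9; P2→P gives 6>3]
(B,P): NE
(B,Q): not NE [P1→C gives 10>9; P2→P gives 3>1]
(C,P): not NE [P1→B gives 5>4; P2→Q gives 5>0]
(C,Q): NE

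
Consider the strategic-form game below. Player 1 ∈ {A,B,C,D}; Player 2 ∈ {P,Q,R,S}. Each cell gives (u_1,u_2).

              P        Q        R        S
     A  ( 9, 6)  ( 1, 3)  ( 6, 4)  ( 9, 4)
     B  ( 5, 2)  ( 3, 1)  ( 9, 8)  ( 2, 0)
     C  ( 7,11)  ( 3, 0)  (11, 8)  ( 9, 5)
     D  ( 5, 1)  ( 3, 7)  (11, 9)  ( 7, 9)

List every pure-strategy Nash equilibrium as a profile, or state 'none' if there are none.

(A,P): NE
(A,Q): not NE [P1→D gives 3>1; P2→P gives 6>3]
(A,R): not NE [P1→D gives 11>6; P2→P gives 6>4]
(A,S): not NE [P2→P gives 6>4]
(B,P): not NE [P1→A gives 9>5; P2→R gives 8>2]
(B,Q): not NE [P2→R gives 8>1]
(B,R): not NE [P1→D gives 11>9]
(B,S): not NE [P1→C gives 9>2; P2→R gives 8>0]
(C,P): not NE [P1→A gives 9>7]
(C,Q): not NE [P2→P gives 11>0]
(C,R): not NE [P2→P gives 11>8]
(C,S): not NE [P2→P gives 11>5]
(D,P): not NE [P1→A gives 9>5; P2→S gives 9>1]
(D,Q): not NE [P2→S gives 9>7]
(D,R): NE
(D,S): not NE [P1→C gives 9>7]

NE set: (A,P), (D,R)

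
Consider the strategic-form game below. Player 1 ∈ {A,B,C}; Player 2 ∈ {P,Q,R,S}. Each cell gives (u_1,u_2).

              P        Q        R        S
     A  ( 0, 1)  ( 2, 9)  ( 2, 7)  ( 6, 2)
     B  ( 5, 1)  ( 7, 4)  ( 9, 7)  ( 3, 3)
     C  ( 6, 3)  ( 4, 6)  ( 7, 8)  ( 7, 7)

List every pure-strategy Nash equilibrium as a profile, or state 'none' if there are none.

Nash profiles: (B,R)

(A,P): not NE [P1→C gives 6>0; P2→Q gives 9>1]
(A,Q): not NE [P1→B gives 7>2]
(A,R): not NE [P1→B gives 9>2; P2→Q gives 9>7]
(A,S): not NE [P1→C gives 7>6; P2→Q gives 9>2]
(B,P): not NE [P1→C gives 6>5; P2→R gives 7>1]
(B,Q): not NE [P2→R gives 7>4]
(B,R): NE
(B,S): not NE [P1→C gives 7>3; P2→R gives 7>3]
(C,P): not NE [P2→R gives 8>3]
(C,Q): not NE [P1→B gives 7>4; P2→R gives 8>6]
(C,R): not NE [P1→B gives 9>7]
(C,S): not NE [P2→R gives 8>7]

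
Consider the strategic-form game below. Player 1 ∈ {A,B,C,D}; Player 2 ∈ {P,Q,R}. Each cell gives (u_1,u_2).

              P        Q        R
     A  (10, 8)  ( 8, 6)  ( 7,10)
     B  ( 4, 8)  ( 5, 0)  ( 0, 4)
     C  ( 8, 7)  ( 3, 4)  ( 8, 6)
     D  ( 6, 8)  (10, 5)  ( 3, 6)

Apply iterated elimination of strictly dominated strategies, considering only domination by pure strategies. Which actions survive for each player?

Remaining: P1:{A,C} P2:{P,R}

P1 drop B (A beats it: P:10>4 Q:8>5 R:7>0)
P2 drop Q (P beats it: A:8>6 C:7>4 D:8>5)
P1 drop D (A beats it: P:10>6 R:7>3)
P1→{A,C} P2→{P,R}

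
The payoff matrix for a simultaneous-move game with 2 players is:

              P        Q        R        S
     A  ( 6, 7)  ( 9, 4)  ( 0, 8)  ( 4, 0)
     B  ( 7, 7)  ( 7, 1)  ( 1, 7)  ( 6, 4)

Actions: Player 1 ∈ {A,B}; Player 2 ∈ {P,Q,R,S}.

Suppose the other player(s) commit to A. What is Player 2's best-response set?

argmax u_2 = {R}

u_2(P vs A) = 7
u_2(Q vs A) = 4
u_2(R vs A) = 8
u_2(S vs A) = 0
max payoff 8 at {R}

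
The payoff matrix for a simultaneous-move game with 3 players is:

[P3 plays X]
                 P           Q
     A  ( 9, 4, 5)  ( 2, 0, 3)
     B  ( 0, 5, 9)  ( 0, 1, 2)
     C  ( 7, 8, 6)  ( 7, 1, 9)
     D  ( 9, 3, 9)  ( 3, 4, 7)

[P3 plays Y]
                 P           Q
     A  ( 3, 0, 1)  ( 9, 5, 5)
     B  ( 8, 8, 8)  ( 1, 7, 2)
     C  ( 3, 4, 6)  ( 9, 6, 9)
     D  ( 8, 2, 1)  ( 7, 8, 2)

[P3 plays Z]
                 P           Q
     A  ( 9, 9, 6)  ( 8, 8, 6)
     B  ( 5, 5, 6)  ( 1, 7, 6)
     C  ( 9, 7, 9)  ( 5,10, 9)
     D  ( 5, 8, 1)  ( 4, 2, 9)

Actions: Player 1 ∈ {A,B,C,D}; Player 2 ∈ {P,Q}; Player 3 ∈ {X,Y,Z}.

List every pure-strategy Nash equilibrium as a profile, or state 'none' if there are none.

(A,P,X): not NE [P3→Z gives 6>5]
(A,P,Y): not NE [P1→D gives 8>3; P2→Q gives 5>0; P3→Z gives 6>1]
(A,P,Z): NE
(A,Q,X): not NE [P1→C gives 7>2; P2→P gives 4>0; P3→Z gives 6>3]
(A,Q,Y): not NE [P3→Z gives 6>5]
(A,Q,Z): not NE [P2→P gives 9>8]
(B,P,X): not NE [P1→D gives 9>0]
(B,P,Y): not NE [P3→X gives 9>8]
(B,P,Z): not NE [P1→C gives 9>5; P2→Q gives 7>5; P3→X gives 9>6]
(B,Q,X): not NE [P1→C gives 7>0; P2→P gives 5>1; P3→Z gives 6>2]
(B,Q,Y): not NE [P1→C gives 9>1; P2→P gives 8>7; P3→Z gives 6>2]
(B,Q,Z): not NE [P1→A gives 8>1]
(C,P,X): not NE [P1→D gives 9>7; P3→Z gives 9>6]
(C,P,Y): not NE [P1→D gives 8>3; P2→Q gives 6>4; P3→Z gives 9>6]
(C,P,Z): not NE [P2→Q gives 10>7]
(C,Q,X): not NE [P2→P gives 8>1]
(C,Q,Y): NE
(C,Q,Z): not NE [P1→A gives 8>5]
(D,P,X): not NE [P2→Q gives 4>3]
(D,P,Y): not NE [P2→Q gives 8>2; P3→X gives 9>1]
(D,P,Z): not NE [P1→C gives 9>5; P3→X gives 9>1]
(D,Q,X): not NE [P1→C gives 7>3; P3→Z gives 9>7]
(D,Q,Y): not NE [P1→C gives 9>7; P3→Z gives 9>2]
(D,Q,Z): not NE [P1→A gives 8>4; P2→P gives 8>2]

NE set: (A,P,Z), (C,Q,Y)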